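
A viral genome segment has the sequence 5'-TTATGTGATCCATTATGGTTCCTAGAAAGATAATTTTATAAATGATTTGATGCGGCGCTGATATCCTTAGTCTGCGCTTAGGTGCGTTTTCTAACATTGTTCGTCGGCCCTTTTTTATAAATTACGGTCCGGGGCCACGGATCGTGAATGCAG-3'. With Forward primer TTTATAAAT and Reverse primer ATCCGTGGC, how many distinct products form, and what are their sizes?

The forward primer TTTATAAAT matches the top strand at positions 35–43, 114–122.
The reverse primer's reverse complement is GCCACGGAT, matching at positions 134–142.
Each forward site pairs with the reverse site to give a product ending at position 142: sizes 108, 29 bp.

Two products: 108 bp, 29 bp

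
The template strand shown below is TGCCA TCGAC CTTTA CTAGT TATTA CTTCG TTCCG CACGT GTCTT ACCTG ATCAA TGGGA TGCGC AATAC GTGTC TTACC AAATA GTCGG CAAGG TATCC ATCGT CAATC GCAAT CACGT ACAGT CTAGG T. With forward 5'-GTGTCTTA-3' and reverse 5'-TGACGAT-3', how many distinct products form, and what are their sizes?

The forward primer GTGTCTTA matches the top strand at positions 39–46, 71–78.
The reverse primer's reverse complement is ATCGTCA, matching at positions 101–107.
Each forward site pairs with the reverse site to give a product ending at position 107: sizes 69, 37 bp.

Two products: 69 bp, 37 bp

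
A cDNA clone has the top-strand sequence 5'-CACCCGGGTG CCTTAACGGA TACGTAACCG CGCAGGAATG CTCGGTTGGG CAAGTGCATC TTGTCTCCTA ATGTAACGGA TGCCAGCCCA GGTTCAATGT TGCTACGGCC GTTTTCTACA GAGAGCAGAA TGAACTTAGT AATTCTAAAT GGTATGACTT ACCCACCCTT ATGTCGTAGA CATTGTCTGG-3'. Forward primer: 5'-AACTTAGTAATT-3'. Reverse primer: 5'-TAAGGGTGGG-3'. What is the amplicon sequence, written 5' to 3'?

Forward primer AACTTAGTAATT is found on the top strand at positions 133–144.
Reverse complement of the reverse primer: CCCACCCTTA. This occurs on the top strand at positions 162–171.
The product is the template from position 133 through 171 (39 bp).

5'-AACTTAGTAATTCTAAATGGTATGACTTACCCACCCTTA-3'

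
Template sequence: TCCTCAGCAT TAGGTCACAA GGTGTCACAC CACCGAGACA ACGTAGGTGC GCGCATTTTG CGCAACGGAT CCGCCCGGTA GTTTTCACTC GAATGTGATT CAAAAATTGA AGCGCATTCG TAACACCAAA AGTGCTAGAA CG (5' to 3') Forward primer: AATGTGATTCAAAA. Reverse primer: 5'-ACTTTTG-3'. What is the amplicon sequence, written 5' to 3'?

Forward primer AATGTGATTCAAAA is found on the top strand at positions 92–105.
Taking the reverse complement of ACTTTTG gives CAAAAGT, found at positions 127–133 on the template; the primer anneals here to the top strand with its 3' end pointing upstream.
The product is the template from position 92 through 133 (42 bp).

5'-AATGTGATTCAAAAATTGAAGCGCATTCGTAACACCAAAAGT-3'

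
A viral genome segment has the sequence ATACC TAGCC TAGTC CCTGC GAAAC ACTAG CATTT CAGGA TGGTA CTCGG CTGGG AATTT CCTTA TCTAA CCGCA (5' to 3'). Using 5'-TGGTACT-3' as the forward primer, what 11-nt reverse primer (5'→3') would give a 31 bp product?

5'-GTTAGATAAGG-3'

The forward primer binds at positions 41–47, so a 31 bp product ends at position 41 + 31 − 1 = 71.
The reverse primer anneals to the top strand over positions 61–71, i.e. to CCTTATCTAAC.
Its sequence written 5'→3' is the reverse complement: GTTAGATAAGG.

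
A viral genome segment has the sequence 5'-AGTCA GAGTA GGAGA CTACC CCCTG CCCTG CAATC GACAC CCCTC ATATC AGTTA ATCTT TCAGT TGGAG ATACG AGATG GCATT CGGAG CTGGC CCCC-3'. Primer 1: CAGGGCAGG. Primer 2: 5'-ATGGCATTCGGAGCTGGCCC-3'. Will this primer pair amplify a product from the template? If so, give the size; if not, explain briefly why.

Primer 1 (CAGGGCAGG) has reverse complement CCTGCCCTG, which matches the top strand at positions 22–30; primer 1 anneals to the top strand there with its 3' end pointing upstream toward position 22.
Primer 2 (ATGGCATTCGGAGCTGGCCC) matches the top strand directly at positions 78–97; it anneals to the bottom strand with its 3' end pointing downstream toward position 97.
The 3' ends diverge (primer 1 extends toward position 1, primer 2 toward position 99), so the primers never converge on a shared product.

No product — the primers' 3' ends point away from each other.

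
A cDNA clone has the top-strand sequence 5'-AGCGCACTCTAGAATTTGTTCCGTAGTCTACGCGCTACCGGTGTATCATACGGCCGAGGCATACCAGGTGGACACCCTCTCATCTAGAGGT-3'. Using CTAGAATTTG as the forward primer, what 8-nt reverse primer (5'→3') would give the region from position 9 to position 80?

5'-AGAGGGTG-3'

The product's 3' end on the top strand is position 80.
The reverse primer anneals to the top strand over positions 73–80, i.e. to CACCCTCT.
Its sequence written 5'→3' is the reverse complement: AGAGGGTG.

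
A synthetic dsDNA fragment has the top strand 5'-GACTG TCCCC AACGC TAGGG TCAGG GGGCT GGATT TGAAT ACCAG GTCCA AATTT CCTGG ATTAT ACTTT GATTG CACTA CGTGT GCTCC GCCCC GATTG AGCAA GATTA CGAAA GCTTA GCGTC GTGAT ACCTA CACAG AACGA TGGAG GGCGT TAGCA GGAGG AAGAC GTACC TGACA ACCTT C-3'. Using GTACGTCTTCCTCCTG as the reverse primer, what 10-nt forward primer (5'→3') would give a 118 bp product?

The reverse primer's reverse complement CAGGAGGAAGACGTAC matches the template at positions 159–174, so the product ends at position 174.
A 118 bp product then starts at position 174 − 118 + 1 = 57.
The forward primer is identical to the top strand there: CTGGATTATA.

5'-CTGGATTATA-3'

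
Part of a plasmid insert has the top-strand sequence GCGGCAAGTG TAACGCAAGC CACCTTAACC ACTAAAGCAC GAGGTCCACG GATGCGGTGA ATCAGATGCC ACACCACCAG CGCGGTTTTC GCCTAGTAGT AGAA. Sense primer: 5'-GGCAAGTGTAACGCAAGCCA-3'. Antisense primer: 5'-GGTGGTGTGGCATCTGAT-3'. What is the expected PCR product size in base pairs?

76 bp

Forward primer GGCAAGTGTAACGCAAGCCA is found on the top strand at positions 3–22.
Reverse complement of the reverse primer: ATCAGATGCCACACCACC. This occurs on the top strand at positions 61–78.
Amplicon spans positions 3–78: 76 bp.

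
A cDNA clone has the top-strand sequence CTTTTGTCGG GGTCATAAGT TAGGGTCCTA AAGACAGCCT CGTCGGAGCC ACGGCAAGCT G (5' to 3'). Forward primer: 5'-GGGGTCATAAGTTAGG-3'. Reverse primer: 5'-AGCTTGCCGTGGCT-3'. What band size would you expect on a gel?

The forward primer matches the template at positions 9–24.
Reverse complement of the reverse primer: AGCCACGGCAAGCT. This occurs on the top strand at positions 47–60.
The product runs from position 9 to position 60, so its length is 60 − 9 + 1 = 52 bp.

52 bp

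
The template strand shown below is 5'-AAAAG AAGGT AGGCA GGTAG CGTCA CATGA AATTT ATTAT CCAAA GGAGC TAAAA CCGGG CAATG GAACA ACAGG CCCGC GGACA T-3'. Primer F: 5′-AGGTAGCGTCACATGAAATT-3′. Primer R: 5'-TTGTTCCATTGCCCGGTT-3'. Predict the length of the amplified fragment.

57 bp

Scanning the template, AGGTAGCGTCACATGAAATT occurs at positions 15–34; this primer anneals to the bottom strand there with its 3' end pointing downstream.
Taking the reverse complement of TTGTTCCATTGCCCGGTT gives AACCGGGCAATGGAACAA, found at positions 54–71 on the template; the primer anneals here to the top strand with its 3' end pointing upstream.
Product length = (reverse-primer end) − (forward-primer start) + 1 = 71 − 15 + 1 = 57 bp.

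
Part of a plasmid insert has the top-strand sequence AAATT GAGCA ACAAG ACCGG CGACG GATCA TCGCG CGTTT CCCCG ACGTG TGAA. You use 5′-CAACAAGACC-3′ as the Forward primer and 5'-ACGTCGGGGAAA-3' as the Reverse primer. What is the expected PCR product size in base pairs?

41 bp

The forward primer matches the template at positions 9–18.
Taking the reverse complement of ACGTCGGGGAAA gives TTTCCCCGACGT, found at positions 38–49 on the template; the primer anneals here to the top strand with its 3' end pointing upstream.
Amplicon spans positions 9–49: 41 bp.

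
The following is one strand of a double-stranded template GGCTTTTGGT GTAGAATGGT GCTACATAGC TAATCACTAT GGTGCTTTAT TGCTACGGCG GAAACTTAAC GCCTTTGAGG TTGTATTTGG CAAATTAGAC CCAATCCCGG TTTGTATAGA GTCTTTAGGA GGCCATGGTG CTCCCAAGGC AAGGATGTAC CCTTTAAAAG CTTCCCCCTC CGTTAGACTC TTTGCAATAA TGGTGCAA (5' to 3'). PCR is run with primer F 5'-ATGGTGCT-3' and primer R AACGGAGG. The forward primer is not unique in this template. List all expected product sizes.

169 bp, 146 bp, 50 bp

The forward primer ATGGTGCT matches the top strand at positions 16–23, 39–46, 135–142.
The reverse primer's reverse complement is CCTCCGTT, matching at positions 177–184.
Each forward site pairs with the reverse site to give a product ending at position 184: sizes 169, 146, 50 bp.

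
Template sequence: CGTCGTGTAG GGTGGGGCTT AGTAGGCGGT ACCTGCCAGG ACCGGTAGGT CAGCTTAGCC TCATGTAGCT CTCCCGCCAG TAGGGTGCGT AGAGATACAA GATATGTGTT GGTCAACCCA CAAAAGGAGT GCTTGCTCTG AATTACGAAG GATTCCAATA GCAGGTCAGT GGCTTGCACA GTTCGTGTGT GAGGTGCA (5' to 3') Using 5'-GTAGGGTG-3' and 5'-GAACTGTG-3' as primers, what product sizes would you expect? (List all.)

178 bp, 105 bp

The forward primer GTAGGGTG matches the top strand at positions 7–14, 80–87.
The reverse primer's reverse complement is CACAGTTC, matching at positions 177–184.
Each forward site pairs with the reverse site to give a product ending at position 184: sizes 178, 105 bp.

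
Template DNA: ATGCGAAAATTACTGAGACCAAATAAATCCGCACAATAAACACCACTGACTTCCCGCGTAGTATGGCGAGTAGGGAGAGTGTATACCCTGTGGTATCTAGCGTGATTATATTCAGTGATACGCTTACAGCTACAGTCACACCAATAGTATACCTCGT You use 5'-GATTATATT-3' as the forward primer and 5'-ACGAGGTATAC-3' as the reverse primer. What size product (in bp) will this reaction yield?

Forward primer GATTATATT is found on the top strand at positions 104–112.
Reverse complement of the reverse primer: GTATACCTCGT. This occurs on the top strand at positions 147–157.
The product runs from position 104 to position 157, so its length is 157 − 104 + 1 = 54 bp.

54 bp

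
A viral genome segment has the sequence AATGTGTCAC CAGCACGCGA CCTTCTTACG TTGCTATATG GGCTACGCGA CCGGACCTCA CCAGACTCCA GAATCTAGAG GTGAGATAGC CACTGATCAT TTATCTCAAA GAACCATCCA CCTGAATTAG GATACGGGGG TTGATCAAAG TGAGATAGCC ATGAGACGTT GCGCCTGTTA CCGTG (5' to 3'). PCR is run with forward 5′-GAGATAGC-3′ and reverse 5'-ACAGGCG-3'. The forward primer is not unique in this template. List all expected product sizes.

96 bp, 27 bp

The forward primer GAGATAGC matches the top strand at positions 83–90, 152–159.
The reverse primer's reverse complement is CGCCTGT, matching at positions 172–178.
Each forward site pairs with the reverse site to give a product ending at position 178: sizes 96, 27 bp.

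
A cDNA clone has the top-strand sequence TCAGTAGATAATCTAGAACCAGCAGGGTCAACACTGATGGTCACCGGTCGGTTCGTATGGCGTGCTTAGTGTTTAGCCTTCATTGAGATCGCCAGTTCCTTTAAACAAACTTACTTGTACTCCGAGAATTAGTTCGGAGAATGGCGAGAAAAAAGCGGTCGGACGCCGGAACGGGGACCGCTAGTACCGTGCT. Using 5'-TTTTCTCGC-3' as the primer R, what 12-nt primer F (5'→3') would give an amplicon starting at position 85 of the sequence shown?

The reverse primer's reverse complement GCGAGAAAA matches the template at positions 144–152; the product starts at position 85.
The forward primer is identical to the top strand over positions 85–96: GAGATCGCCAGT.

5'-GAGATCGCCAGT-3'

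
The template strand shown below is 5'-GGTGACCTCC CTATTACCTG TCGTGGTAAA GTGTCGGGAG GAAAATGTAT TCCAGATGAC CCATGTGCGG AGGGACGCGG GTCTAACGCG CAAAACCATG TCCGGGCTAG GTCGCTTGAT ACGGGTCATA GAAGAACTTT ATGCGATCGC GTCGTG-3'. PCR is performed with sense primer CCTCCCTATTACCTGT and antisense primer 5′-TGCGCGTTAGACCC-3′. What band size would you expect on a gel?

87 bp

Forward primer CCTCCCTATTACCTGT is found on the top strand at positions 6–21.
Reverse complement of the reverse primer: GGGTCTAACGCGCA. This occurs on the top strand at positions 79–92.
Amplicon spans positions 6–92: 87 bp.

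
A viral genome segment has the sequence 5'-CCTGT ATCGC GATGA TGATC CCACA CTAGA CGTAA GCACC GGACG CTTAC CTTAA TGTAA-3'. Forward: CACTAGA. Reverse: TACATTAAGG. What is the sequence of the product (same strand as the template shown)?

Forward primer CACTAGA is found on the top strand at positions 24–30.
Reverse complement of the reverse primer: CCTTAATGTA. This occurs on the top strand at positions 50–59.
The product is the template from position 24 through 59 (36 bp).

5'-CACTAGACGTAAGCACCGGACGCTTACCTTAATGTA-3'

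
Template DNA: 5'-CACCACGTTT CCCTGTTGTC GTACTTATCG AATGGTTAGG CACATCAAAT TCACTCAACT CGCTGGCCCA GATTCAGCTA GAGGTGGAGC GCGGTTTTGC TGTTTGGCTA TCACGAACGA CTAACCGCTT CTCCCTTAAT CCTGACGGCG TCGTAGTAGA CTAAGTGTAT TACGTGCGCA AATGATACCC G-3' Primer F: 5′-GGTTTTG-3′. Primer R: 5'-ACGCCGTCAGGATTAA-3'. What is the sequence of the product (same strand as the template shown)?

5'-GGTTTTGCTGTTTGGCTATCACGAACGACTAACCGCTTCTCCCTTAATCCTGACGGCGT-3'

Scanning the template, GGTTTTG occurs at positions 93–99; this primer anneals to the bottom strand there with its 3' end pointing downstream.
Reverse complement of the reverse primer: TTAATCCTGACGGCGT. This occurs on the top strand at positions 136–151.
The product is the template from position 93 through 151 (59 bp).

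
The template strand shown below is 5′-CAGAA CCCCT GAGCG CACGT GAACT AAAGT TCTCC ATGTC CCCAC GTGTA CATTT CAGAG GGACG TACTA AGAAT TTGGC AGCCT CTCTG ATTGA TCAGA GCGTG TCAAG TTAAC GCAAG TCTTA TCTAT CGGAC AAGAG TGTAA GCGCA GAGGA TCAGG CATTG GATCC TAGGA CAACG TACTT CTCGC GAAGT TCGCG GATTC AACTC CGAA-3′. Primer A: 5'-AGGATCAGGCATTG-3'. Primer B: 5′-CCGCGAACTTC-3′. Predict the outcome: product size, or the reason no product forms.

Primer A (AGGATCAGGCATTG) matches the top strand at positions 152–165; it acts as a forward primer.
Primer B's reverse complement is GAAGTTCGCGG, matching the top strand at positions 191–201; it acts as a reverse primer.
The 3' ends face each other across positions 152–201, giving a 50 bp product.

Yes — a 50 bp product.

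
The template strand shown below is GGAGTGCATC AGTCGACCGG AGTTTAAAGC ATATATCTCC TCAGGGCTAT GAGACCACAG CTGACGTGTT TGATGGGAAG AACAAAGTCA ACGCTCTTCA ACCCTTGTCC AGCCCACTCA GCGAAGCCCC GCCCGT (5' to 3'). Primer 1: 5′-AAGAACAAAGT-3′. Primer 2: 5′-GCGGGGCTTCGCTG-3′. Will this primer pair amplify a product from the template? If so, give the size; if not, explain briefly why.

Yes — a 55 bp product.

Primer 1 (AAGAACAAAGT) matches the top strand at positions 78–88; it acts as a forward primer.
Primer 2's reverse complement is CAGCGAAGCCCCGC, matching the top strand at positions 119–132; it acts as a reverse primer.
The 3' ends face each other across positions 78–132, giving a 55 bp product.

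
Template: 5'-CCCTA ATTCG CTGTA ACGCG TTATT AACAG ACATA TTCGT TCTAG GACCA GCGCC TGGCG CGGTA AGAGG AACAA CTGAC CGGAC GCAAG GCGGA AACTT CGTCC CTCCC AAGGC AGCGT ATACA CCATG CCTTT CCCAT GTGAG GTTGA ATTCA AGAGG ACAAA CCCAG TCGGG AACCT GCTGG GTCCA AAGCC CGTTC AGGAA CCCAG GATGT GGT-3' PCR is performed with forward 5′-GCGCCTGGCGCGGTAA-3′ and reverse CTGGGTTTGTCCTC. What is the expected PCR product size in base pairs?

120 bp

Scanning the template, GCGCCTGGCGCGGTAA occurs at positions 51–66; this primer anneals to the bottom strand there with its 3' end pointing downstream.
The reverse primer's reverse complement is GAGGACAAACCCAG, which matches the template at positions 157–170.
The product runs from position 51 to position 170, so its length is 170 − 51 + 1 = 120 bp.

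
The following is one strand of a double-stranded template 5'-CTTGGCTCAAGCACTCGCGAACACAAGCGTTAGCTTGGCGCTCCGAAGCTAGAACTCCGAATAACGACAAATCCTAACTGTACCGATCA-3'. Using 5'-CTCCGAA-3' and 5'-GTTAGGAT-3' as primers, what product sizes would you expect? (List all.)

38 bp, 24 bp

The forward primer CTCCGAA matches the top strand at positions 41–47, 55–61.
The reverse primer's reverse complement is ATCCTAAC, matching at positions 71–78.
Each forward site pairs with the reverse site to give a product ending at position 78: sizes 38, 24 bp.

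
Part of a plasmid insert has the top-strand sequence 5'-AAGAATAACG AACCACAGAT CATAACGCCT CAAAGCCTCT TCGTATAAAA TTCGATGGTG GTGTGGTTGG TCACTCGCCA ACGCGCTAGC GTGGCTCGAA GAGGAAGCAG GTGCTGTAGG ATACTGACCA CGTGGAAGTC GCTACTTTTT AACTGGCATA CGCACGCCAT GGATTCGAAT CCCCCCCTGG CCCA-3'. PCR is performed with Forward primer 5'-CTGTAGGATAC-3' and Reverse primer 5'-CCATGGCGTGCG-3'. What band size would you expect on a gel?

59 bp

Forward primer CTGTAGGATAC is found on the top strand at positions 114–124.
The reverse primer's reverse complement is CGCACGCCATGG, which matches the template at positions 161–172.
Amplicon spans positions 114–172: 59 bp.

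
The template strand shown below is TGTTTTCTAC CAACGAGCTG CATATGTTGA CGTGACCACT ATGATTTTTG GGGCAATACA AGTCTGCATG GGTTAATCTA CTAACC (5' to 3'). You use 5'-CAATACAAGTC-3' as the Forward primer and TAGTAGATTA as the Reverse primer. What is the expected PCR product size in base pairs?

30 bp

Forward primer CAATACAAGTC is found on the top strand at positions 54–64.
Taking the reverse complement of TAGTAGATTA gives TAATCTACTA, found at positions 74–83 on the template; the primer anneals here to the top strand with its 3' end pointing upstream.
The product runs from position 54 to position 83, so its length is 83 − 54 + 1 = 30 bp.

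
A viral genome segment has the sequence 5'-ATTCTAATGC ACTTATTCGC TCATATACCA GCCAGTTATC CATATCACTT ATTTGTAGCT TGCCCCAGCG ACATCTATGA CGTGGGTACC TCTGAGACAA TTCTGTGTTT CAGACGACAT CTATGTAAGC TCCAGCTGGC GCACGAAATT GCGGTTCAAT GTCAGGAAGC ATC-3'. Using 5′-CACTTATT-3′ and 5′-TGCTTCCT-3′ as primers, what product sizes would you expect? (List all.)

162 bp, 126 bp

The forward primer CACTTATT matches the top strand at positions 10–17, 46–53.
The reverse primer's reverse complement is AGGAAGCA, matching at positions 164–171.
Each forward site pairs with the reverse site to give a product ending at position 171: sizes 162, 126 bp.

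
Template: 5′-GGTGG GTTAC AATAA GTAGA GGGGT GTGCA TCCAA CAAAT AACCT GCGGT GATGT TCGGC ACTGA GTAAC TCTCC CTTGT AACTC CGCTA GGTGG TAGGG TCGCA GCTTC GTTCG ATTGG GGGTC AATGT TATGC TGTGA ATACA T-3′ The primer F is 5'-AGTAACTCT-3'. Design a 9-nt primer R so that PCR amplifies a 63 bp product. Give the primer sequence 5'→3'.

The forward primer binds at positions 65–73, so a 63 bp product ends at position 65 + 63 − 1 = 127.
The reverse primer anneals to the top strand over positions 119–127, i.e. to GGGGGTCAA.
Its sequence written 5'→3' is the reverse complement: TTGACCCCC.

5'-TTGACCCCC-3'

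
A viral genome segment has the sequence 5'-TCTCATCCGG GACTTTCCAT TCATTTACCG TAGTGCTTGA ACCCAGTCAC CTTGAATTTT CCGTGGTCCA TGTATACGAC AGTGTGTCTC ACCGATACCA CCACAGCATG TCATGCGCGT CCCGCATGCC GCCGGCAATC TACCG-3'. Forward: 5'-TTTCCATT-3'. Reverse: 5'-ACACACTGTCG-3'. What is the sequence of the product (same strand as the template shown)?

5'-TTTCCATTCATTTACCGTAGTGCTTGAACCCAGTCACCTTGAATTTTCCGTGGTCCATGTATACGACAGTGTGT-3'

The forward primer matches the template at positions 14–21.
Reverse complement of the reverse primer: CGACAGTGTGT. This occurs on the top strand at positions 77–87.
The product is the template from position 14 through 87 (74 bp).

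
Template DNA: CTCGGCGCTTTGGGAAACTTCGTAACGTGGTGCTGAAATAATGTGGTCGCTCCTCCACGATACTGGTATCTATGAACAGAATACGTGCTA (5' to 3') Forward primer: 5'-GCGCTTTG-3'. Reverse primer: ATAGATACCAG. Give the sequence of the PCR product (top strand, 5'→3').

Forward primer GCGCTTTG is found on the top strand at positions 5–12.
Taking the reverse complement of ATAGATACCAG gives CTGGTATCTAT, found at positions 63–73 on the template; the primer anneals here to the top strand with its 3' end pointing upstream.
The product is the template from position 5 through 73 (69 bp).

5'-GCGCTTTGGGAAACTTCGTAACGTGGTGCTGAAATAATGTGGTCGCTCCTCCACGATACTGGTATCTAT-3'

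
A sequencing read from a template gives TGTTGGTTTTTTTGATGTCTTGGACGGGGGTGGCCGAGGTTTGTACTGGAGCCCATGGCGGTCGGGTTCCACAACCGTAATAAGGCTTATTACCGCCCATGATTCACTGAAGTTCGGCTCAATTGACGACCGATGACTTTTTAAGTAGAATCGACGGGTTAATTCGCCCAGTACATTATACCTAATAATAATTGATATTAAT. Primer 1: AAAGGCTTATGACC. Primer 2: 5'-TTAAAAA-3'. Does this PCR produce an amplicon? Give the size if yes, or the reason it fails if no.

No product — primer 1 has no binding site in the template.

Primer 1 (AAAGGCTTATGACC) does not match the top strand, and its reverse complement GGTCATAAGCCTTT does not match either.
With no annealing site for primer 1, no amplification occurs.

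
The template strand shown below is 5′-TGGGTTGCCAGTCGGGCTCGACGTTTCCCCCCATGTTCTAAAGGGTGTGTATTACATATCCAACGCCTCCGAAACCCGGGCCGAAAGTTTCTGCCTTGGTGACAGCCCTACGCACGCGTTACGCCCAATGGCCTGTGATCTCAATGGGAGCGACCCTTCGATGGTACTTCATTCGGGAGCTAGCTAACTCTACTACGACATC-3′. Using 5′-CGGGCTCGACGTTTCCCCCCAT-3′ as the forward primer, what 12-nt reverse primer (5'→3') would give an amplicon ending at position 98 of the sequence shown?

5'-CAAGGCAGAAAC-3'

The forward primer binds at positions 13–34; the product's 3' end on the top strand is position 98.
The reverse primer anneals to the top strand over positions 87–98, i.e. to GTTTCTGCCTTG.
Its sequence written 5'→3' is the reverse complement: CAAGGCAGAAAC.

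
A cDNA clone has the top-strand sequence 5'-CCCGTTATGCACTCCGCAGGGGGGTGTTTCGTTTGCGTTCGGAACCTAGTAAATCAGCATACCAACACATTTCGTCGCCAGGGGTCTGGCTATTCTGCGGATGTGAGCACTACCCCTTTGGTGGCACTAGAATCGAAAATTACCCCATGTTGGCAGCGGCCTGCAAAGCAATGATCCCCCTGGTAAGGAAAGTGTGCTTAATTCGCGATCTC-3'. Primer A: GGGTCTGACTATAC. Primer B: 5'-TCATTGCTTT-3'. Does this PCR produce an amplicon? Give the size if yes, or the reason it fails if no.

Primer A (GGGTCTGACTATAC) does not match the top strand, and its reverse complement GTATAGTCAGACCC does not match either.
With no annealing site for primer A, no amplification occurs.

No product — primer A has no binding site in the template.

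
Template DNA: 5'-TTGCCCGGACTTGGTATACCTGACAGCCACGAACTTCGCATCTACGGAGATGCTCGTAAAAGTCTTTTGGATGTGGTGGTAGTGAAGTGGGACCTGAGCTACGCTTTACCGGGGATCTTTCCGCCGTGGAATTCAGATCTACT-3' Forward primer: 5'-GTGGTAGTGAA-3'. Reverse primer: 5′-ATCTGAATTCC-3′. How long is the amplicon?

The forward primer matches the template at positions 76–86.
Reverse complement of the reverse primer: GGAATTCAGAT. This occurs on the top strand at positions 128–138.
Amplicon spans positions 76–138: 63 bp.

63 bp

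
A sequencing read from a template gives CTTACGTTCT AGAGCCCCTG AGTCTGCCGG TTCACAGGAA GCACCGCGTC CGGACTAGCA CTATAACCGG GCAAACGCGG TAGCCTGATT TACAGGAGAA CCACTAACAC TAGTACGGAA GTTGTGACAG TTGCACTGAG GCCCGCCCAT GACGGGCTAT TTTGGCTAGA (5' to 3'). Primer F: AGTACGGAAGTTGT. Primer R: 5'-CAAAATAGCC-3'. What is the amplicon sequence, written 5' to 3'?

The forward primer matches the template at positions 112–125.
The reverse primer's reverse complement is GGCTATTTTG, which matches the template at positions 155–164.
The product is the template from position 112 through 164 (53 bp).

5'-AGTACGGAAGTTGTGACAGTTGCACTGAGGCCCGCCCATGACGGGCTATTTTG-3'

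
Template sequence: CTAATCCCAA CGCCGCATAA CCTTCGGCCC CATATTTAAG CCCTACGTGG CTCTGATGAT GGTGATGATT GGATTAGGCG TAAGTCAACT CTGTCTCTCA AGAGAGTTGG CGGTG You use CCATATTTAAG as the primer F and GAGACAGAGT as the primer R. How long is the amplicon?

The forward primer matches the template at positions 30–40.
Reverse complement of the reverse primer: ACTCTGTCTC. This occurs on the top strand at positions 88–97.
Product length = (reverse-primer end) − (forward-primer start) + 1 = 97 − 30 + 1 = 68 bp.

68 bp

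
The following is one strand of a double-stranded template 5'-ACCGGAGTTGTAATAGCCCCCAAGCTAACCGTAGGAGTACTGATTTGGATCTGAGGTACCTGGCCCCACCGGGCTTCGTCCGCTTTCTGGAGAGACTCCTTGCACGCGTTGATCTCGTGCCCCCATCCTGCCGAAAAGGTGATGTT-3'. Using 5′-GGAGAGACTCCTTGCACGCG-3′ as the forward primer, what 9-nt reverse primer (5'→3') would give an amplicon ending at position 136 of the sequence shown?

5'-TTTCGGCAG-3'

The forward primer binds at positions 89–108; the product's 3' end on the top strand is position 136.
The reverse primer anneals to the top strand over positions 128–136, i.e. to CTGCCGAAA.
Its sequence written 5'→3' is the reverse complement: TTTCGGCAG.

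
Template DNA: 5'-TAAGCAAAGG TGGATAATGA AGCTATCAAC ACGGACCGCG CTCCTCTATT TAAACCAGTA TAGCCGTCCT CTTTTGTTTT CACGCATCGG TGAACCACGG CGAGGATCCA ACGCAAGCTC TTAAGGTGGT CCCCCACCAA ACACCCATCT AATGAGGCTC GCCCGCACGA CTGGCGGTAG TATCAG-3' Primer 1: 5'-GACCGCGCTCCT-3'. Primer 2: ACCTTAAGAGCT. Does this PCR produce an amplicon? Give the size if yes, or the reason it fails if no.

Primer 1 (GACCGCGCTCCT) matches the top strand at positions 34–45; it acts as a forward primer.
Primer 2's reverse complement is AGCTCTTAAGGT, matching the top strand at positions 116–127; it acts as a reverse primer.
The 3' ends face each other across positions 34–127, giving a 94 bp product.

Yes — a 94 bp product.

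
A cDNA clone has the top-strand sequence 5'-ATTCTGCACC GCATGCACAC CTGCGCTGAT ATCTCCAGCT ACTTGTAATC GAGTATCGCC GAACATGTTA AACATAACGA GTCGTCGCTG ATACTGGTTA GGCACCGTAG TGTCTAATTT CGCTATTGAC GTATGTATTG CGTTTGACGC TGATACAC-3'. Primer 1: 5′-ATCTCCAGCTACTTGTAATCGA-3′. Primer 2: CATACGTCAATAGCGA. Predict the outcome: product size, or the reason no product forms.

Primer 1 (ATCTCCAGCTACTTGTAATCGA) matches the top strand at positions 31–52; it acts as a forward primer.
Primer 2's reverse complement is TCGCTATTGACGTATG, matching the top strand at positions 120–135; it acts as a reverse primer.
The 3' ends face each other across positions 31–135, giving a 105 bp product.

Yes — a 105 bp product.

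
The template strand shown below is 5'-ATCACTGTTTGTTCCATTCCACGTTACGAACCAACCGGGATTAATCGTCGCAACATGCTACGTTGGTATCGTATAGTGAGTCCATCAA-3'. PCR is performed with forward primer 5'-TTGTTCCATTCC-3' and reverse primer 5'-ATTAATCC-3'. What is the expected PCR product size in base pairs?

37 bp

The forward primer matches the template at positions 9–20.
Reverse complement of the reverse primer: GGATTAAT. This occurs on the top strand at positions 38–45.
Amplicon spans positions 9–45: 37 bp.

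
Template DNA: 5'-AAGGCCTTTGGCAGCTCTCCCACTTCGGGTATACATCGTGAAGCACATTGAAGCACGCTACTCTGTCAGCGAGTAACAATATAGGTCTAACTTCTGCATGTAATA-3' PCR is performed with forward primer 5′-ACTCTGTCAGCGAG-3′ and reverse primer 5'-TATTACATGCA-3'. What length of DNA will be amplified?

46 bp

Forward primer ACTCTGTCAGCGAG is found on the top strand at positions 60–73.
Taking the reverse complement of TATTACATGCA gives TGCATGTAATA, found at positions 95–105 on the template; the primer anneals here to the top strand with its 3' end pointing upstream.
Amplicon spans positions 60–105: 46 bp.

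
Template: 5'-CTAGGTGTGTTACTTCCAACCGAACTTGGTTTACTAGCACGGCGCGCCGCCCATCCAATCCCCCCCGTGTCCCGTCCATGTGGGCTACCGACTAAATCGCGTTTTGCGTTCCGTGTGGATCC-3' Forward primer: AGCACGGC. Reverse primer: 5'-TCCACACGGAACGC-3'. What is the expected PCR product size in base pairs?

84 bp

Forward primer AGCACGGC is found on the top strand at positions 36–43.
The reverse primer's reverse complement is GCGTTCCGTGTGGA, which matches the template at positions 106–119.
Product length = (reverse-primer end) − (forward-primer start) + 1 = 119 − 36 + 1 = 84 bp.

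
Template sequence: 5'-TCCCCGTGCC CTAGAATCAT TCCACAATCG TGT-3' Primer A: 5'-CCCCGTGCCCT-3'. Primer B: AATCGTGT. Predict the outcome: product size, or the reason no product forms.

Primer A (CCCCGTGCCCT) matches the top strand at positions 2–12 (3' end points downstream).
Primer B (AATCGTGT) also matches the top strand directly, at positions 26–33 — its reverse complement ACACGATT is not present.
Both primers anneal to the bottom strand with 3' ends pointing the same way, so neither can prime synthesis back toward the other.

No product — both primers anneal to the same strand and extend in the same direction.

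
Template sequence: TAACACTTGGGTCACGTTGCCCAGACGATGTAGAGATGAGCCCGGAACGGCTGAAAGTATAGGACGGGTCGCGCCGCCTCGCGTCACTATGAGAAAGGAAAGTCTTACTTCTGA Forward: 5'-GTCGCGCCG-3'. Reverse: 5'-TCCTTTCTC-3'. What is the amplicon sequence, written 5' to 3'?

Scanning the template, GTCGCGCCG occurs at positions 68–76; this primer anneals to the bottom strand there with its 3' end pointing downstream.
Reverse complement of the reverse primer: GAGAAAGGA. This occurs on the top strand at positions 91–99.
The product is the template from position 68 through 99 (32 bp).

5'-GTCGCGCCGCCTCGCGTCACTATGAGAAAGGA-3'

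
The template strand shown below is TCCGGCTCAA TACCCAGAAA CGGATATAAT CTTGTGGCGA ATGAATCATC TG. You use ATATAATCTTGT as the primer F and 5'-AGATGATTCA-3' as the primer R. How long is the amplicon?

28 bp

Forward primer ATATAATCTTGT is found on the top strand at positions 24–35.
Taking the reverse complement of AGATGATTCA gives TGAATCATCT, found at positions 42–51 on the template; the primer anneals here to the top strand with its 3' end pointing upstream.
Amplicon spans positions 24–51: 28 bp.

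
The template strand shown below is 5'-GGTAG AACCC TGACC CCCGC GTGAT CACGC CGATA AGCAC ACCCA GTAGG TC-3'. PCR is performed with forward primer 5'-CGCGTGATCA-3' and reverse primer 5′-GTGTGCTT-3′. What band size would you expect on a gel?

Scanning the template, CGCGTGATCA occurs at positions 18–27; this primer anneals to the bottom strand there with its 3' end pointing downstream.
Taking the reverse complement of GTGTGCTT gives AAGCACAC, found at positions 35–42 on the template; the primer anneals here to the top strand with its 3' end pointing upstream.
The product runs from position 18 to position 42, so its length is 42 − 18 + 1 = 25 bp.

25 bp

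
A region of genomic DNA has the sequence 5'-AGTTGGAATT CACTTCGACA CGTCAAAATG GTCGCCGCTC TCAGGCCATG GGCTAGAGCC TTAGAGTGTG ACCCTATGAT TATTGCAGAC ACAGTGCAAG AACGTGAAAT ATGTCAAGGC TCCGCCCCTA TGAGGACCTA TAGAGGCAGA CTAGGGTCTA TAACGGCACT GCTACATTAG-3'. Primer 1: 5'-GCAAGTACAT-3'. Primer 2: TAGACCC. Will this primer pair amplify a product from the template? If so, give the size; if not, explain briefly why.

No product — primer 1 has no binding site in the template.

Primer 1 (GCAAGTACAT) does not match the top strand, and its reverse complement ATGTACTTGC does not match either.
With no annealing site for primer 1, no amplification occurs.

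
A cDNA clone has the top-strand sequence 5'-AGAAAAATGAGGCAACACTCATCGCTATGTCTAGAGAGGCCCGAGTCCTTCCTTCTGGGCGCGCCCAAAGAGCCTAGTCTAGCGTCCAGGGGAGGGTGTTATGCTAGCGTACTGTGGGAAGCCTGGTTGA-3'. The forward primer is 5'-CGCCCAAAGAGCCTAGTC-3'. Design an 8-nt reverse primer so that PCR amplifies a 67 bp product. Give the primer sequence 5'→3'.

5'-AACCAGGC-3'

The forward primer binds at positions 62–79, so a 67 bp product ends at position 62 + 67 − 1 = 128.
The reverse primer anneals to the top strand over positions 121–128, i.e. to GCCTGGTT.
Its sequence written 5'→3' is the reverse complement: AACCAGGC.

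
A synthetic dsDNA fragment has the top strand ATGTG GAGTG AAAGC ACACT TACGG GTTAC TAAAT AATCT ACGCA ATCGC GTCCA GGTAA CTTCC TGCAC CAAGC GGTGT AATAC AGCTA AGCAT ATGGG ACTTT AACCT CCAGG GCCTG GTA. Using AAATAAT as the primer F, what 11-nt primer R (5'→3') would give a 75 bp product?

The forward primer binds at positions 32–38, so a 75 bp product ends at position 32 + 75 − 1 = 106.
The reverse primer anneals to the top strand over positions 96–106, i.e. to ATGGGACTTTA.
Its sequence written 5'→3' is the reverse complement: TAAAGTCCCAT.

5'-TAAAGTCCCAT-3'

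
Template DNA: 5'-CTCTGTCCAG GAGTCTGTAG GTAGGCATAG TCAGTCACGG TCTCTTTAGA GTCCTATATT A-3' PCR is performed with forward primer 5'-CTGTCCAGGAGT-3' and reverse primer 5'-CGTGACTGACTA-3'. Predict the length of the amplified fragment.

Scanning the template, CTGTCCAGGAGT occurs at positions 3–14; this primer anneals to the bottom strand there with its 3' end pointing downstream.
The reverse primer's reverse complement is TAGTCAGTCACG, which matches the template at positions 28–39.
Amplicon spans positions 3–39: 37 bp.

37 bp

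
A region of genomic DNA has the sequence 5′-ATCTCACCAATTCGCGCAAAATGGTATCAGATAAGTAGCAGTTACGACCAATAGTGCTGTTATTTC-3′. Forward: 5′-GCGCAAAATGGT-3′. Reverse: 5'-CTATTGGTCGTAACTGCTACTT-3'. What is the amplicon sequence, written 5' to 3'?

The forward primer matches the template at positions 14–25.
Taking the reverse complement of CTATTGGTCGTAACTGCTACTT gives AAGTAGCAGTTACGACCAATAG, found at positions 33–54 on the template; the primer anneals here to the top strand with its 3' end pointing upstream.
The product is the template from position 14 through 54 (41 bp).

5'-GCGCAAAATGGTATCAGATAAGTAGCAGTTACGACCAATAG-3'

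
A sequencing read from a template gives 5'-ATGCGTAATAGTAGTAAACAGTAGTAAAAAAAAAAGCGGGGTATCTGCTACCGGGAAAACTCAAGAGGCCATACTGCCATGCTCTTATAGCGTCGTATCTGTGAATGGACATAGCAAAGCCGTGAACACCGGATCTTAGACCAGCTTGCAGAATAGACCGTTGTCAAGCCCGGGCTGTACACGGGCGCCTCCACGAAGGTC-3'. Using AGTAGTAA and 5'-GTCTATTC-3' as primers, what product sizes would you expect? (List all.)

The forward primer AGTAGTAA matches the top strand at positions 10–17, 20–27.
The reverse primer's reverse complement is GAATAGAC, matching at positions 151–158.
Each forward site pairs with the reverse site to give a product ending at position 158: sizes 149, 139 bp.

149 bp, 139 bp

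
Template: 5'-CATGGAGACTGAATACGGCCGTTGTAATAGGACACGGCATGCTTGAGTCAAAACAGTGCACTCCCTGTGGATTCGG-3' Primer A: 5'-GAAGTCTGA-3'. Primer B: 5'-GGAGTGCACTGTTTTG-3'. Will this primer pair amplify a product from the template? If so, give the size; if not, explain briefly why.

Primer A (GAAGTCTGA) does not match the top strand, and its reverse complement TCAGACTTC does not match either.
With no annealing site for primer A, no amplification occurs.

No product — primer A has no binding site in the template.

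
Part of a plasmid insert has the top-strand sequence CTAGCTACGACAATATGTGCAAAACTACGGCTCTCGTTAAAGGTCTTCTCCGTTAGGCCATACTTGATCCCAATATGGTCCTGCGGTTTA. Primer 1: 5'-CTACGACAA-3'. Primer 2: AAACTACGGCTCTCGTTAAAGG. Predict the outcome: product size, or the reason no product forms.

Primer 1 (CTACGACAA) matches the top strand at positions 5–13 (3' end points downstream).
Primer 2 (AAACTACGGCTCTCGTTAAAGG) also matches the top strand directly, at positions 22–43 — its reverse complement CCTTTAACGAGAGCCGTAGTTT is not present.
Both primers anneal to the bottom strand with 3' ends pointing the same way, so neither can prime synthesis back toward the other.

No product — both primers anneal to the same strand and extend in the same direction.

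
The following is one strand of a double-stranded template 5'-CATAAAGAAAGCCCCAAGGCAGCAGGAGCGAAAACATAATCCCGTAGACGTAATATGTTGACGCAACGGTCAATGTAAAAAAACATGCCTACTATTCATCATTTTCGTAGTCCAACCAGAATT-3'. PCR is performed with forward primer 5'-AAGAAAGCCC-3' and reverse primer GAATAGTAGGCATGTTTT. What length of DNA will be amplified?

Forward primer AAGAAAGCCC is found on the top strand at positions 5–14.
The reverse primer's reverse complement is AAAACATGCCTACTATTC, which matches the template at positions 80–97.
The product runs from position 5 to position 97, so its length is 97 − 5 + 1 = 93 bp.

93 bp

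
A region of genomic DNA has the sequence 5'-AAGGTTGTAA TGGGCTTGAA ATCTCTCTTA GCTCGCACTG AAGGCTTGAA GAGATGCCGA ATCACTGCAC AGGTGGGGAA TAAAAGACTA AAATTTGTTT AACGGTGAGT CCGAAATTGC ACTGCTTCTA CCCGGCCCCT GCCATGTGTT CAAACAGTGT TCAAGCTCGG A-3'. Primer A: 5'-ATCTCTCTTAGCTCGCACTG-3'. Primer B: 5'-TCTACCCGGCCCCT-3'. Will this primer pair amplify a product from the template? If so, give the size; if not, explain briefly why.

No product — both primers anneal to the same strand and extend in the same direction.

Primer A (ATCTCTCTTAGCTCGCACTG) matches the top strand at positions 21–40 (3' end points downstream).
Primer B (TCTACCCGGCCCCT) also matches the top strand directly, at positions 127–140 — its reverse complement AGGGGCCGGGTAGA is not present.
Both primers anneal to the bottom strand with 3' ends pointing the same way, so neither can prime synthesis back toward the other.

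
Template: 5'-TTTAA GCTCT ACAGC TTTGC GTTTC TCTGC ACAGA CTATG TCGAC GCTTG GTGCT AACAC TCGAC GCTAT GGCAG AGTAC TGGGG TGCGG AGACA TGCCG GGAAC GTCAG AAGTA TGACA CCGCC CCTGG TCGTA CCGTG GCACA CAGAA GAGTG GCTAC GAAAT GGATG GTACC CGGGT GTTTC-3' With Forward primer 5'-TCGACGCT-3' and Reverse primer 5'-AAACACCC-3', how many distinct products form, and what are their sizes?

Two products: 144 bp, 124 bp

The forward primer TCGACGCT matches the top strand at positions 41–48, 61–68.
The reverse primer's reverse complement is GGGTGTTT, matching at positions 177–184.
Each forward site pairs with the reverse site to give a product ending at position 184: sizes 144, 124 bp.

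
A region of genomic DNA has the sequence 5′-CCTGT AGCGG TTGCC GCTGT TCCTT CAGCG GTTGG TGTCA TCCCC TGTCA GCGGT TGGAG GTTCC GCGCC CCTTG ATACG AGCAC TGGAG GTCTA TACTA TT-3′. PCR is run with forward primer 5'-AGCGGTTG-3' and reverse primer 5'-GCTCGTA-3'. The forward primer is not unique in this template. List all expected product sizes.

The forward primer AGCGGTTG matches the top strand at positions 6–13, 27–34, 50–57.
The reverse primer's reverse complement is TACGAGC, matching at positions 77–83.
Each forward site pairs with the reverse site to give a product ending at position 83: sizes 78, 57, 34 bp.

78 bp, 57 bp, 34 bp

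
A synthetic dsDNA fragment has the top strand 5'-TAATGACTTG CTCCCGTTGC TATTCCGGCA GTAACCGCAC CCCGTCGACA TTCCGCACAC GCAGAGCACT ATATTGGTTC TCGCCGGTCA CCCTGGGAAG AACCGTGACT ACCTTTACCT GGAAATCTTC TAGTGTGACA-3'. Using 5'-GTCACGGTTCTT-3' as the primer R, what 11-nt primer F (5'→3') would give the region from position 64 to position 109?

The reverse primer's reverse complement AAGAACCGTGAC matches the template at positions 98–109; the product starts at position 64.
The forward primer is identical to the top strand over positions 64–74: GAGCACTATAT.

5'-GAGCACTATAT-3'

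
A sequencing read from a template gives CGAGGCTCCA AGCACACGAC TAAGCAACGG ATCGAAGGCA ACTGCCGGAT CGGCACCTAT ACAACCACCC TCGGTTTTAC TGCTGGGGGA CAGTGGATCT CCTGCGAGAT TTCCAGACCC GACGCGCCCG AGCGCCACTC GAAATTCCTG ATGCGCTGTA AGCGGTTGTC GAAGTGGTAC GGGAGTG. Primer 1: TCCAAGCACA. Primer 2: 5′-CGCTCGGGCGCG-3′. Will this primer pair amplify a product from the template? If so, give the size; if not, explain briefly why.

Primer 1 (TCCAAGCACA) matches the top strand at positions 7–16; it acts as a forward primer.
Primer 2's reverse complement is CGCGCCCGAGCG, matching the top strand at positions 123–134; it acts as a reverse primer.
The 3' ends face each other across positions 7–134, giving a 128 bp product.

Yes — a 128 bp product.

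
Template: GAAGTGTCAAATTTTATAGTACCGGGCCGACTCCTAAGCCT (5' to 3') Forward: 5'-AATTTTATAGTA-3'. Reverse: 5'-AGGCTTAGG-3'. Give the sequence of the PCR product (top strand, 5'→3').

The forward primer matches the template at positions 10–21.
Reverse complement of the reverse primer: CCTAAGCCT. This occurs on the top strand at positions 33–41.
The product is the template from position 10 through 41 (32 bp).

5'-AATTTTATAGTACCGGGCCGACTCCTAAGCCT-3'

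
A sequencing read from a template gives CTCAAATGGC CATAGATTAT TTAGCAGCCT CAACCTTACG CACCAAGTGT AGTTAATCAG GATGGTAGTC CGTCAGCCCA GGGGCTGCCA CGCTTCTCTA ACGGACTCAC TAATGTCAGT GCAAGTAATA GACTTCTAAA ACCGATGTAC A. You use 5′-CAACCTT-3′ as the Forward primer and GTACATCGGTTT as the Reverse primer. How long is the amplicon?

120 bp

Scanning the template, CAACCTT occurs at positions 31–37; this primer anneals to the bottom strand there with its 3' end pointing downstream.
Taking the reverse complement of GTACATCGGTTT gives AAACCGATGTAC, found at positions 139–150 on the template; the primer anneals here to the top strand with its 3' end pointing upstream.
The product runs from position 31 to position 150, so its length is 150 − 31 + 1 = 120 bp.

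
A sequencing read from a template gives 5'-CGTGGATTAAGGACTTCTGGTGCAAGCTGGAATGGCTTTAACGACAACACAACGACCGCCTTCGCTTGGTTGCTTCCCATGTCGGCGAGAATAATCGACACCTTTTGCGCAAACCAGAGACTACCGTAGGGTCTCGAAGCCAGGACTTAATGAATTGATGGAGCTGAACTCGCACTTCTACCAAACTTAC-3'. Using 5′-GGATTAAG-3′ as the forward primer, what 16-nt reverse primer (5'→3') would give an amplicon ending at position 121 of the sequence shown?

5'-GTCTCTGGTTTGCGCA-3'

The forward primer binds at positions 4–11; the product's 3' end on the top strand is position 121.
The reverse primer anneals to the top strand over positions 106–121, i.e. to TGCGCAAACCAGAGAC.
Its sequence written 5'→3' is the reverse complement: GTCTCTGGTTTGCGCA.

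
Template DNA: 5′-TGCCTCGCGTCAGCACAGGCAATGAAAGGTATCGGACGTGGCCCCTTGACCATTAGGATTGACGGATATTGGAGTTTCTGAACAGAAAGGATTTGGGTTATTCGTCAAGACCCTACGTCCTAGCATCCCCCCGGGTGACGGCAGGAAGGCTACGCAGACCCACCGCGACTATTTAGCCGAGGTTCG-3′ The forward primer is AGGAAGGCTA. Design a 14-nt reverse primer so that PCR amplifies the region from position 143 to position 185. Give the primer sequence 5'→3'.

The product's 3' end on the top strand is position 185.
The reverse primer anneals to the top strand over positions 172–185, i.e. to TTTAGCCGAGGTTC.
Its sequence written 5'→3' is the reverse complement: GAACCTCGGCTAAA.

5'-GAACCTCGGCTAAA-3'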